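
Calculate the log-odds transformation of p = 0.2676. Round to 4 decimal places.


1 - p = 0.7324.
p/(1-p) = 0.3654.
logit = ln(0.3654) = -1.0068.

-1.0068


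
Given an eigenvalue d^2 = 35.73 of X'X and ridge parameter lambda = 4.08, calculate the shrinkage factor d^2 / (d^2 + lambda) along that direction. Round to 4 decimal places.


Compute the denominator: 35.73 + 4.08 = 39.8100.
Shrinkage factor = 35.73 / 39.8100 = 0.8975.

0.8975


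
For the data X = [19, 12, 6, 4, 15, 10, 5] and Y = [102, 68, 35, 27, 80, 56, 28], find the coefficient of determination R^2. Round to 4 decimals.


The fitted line is Y = 4.7095 + 5.1131*X.
SSres = 14.4648, SStot = 4899.7143.
R^2 = 1 - SSres/SStot = 0.9970.

0.9970


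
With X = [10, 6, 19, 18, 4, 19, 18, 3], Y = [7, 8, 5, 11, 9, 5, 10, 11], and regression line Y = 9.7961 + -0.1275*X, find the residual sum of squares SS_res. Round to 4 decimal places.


Compute predicted values, then residuals = yi - yhat_i.
Residuals: [-1.5211, -1.0311, -2.3736, 3.4989, -0.2861, -2.3736, 2.4989, 1.5864].
SSres = sum(residual^2) = 35.7302.

35.7302


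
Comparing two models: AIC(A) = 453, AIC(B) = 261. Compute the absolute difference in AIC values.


|AIC_A - AIC_B| = |453 - 261| = 192.
Model B is preferred (lower AIC).

192


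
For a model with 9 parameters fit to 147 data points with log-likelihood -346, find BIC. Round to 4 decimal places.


Compute k*ln(n) = 9*ln(147) = 9*4.990433 = 44.913897.
Then -2*loglik = 692.
BIC = 44.913897 + 692 = 736.913897, which rounds to 736.9139.

736.9139


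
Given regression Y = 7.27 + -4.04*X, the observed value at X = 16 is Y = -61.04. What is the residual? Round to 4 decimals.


Fitted value at X = 16 is yhat = 7.27 + -4.04*16 = -57.3700.
Residual = -61.04 - -57.3700 = -3.6700.

-3.6700


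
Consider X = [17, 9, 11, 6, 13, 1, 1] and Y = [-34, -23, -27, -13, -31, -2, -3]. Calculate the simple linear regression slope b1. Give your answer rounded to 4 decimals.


Calculate xbar = 8.2857, ybar = -19.0000.
S_xx = 217.4286, S_xy = -466.0000.
Using b1 = S_xy / S_xx = -466.0000 / 217.4286, we get b1 = -2.1432.

-2.1432


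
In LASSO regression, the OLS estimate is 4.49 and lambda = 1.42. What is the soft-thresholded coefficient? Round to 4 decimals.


|beta_OLS| = 4.49.
lambda = 1.42.
Since |beta| > lambda, coefficient = sign(beta)*(|beta| - lambda) = 3.0700.
Result = 3.0700.

3.0700


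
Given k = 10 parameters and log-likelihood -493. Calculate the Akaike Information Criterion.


AIC = 2k - 2*loglik = 2(10) - 2(-493).
= 20 + 986 = 1006.

1006


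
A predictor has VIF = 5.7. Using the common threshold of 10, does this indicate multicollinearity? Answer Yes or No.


The threshold is 10.
VIF = 5.7 is < 10.
Multicollinearity indication: No.

No


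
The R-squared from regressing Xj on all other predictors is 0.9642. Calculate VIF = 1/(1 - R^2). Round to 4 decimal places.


Denominator: 1 - 0.9642 = 0.0358.
VIF = 1 / 0.0358 = 27.9330.

27.9330


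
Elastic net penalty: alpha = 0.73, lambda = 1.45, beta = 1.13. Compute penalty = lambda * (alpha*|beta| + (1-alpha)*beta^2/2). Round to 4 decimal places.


alpha * |beta| = 0.73 * 1.13 = 0.8249.
(1-alpha) * beta^2/2 = 0.27 * 1.2769/2 = 0.1724.
Total = 1.45 * (0.8249 + 0.1724) = 1.4461.

1.4461


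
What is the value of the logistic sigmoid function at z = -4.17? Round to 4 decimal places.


First, exp(4.1700) = 64.7155.
Then sigma(z) = 1/(1 + 64.7155) = 0.0152.

0.0152


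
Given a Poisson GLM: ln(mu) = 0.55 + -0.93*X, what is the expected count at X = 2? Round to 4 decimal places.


eta = 0.55 + -0.93 * 2 = -1.3100.
mu = exp(-1.3100) = 0.2698.

0.2698


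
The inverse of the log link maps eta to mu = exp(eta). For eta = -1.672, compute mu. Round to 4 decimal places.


mu = exp(eta) = exp(-1.672).
= 0.1879.

0.1879


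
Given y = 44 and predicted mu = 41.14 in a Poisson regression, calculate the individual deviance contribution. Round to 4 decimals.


First: ln(44/41.14) = 0.067209.
Then: 44 * 0.067209 = 2.957196.
y - mu = 44 - 41.14 = 2.86.
D = 2(2.957196 - 2.86) = 0.194392, which rounds to 0.1944.

0.1944


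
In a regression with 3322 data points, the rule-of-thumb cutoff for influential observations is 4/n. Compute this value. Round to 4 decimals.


The threshold is 4/n.
4/3322 = 0.0012.

0.0012


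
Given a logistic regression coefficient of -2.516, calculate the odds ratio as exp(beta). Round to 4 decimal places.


The odds ratio is computed as:
OR = e^(-2.516) = 0.0808.

0.0808


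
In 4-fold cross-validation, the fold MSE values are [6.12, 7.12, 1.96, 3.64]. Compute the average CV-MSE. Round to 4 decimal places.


Add all fold MSEs: 18.8400.
Divide by k = 4: 18.8400/4 = 4.7100.

4.7100


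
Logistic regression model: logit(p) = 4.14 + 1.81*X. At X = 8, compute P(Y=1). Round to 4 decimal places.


Compute z = 4.14 + (1.81)(8) = 18.6200.
exp(-z) = 0.0000.
P = 1/(1 + 0.0000) = 1.0000.

1.0000


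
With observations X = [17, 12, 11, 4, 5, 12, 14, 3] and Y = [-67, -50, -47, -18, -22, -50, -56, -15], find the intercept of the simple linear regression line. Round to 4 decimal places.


First find the slope: b1 = -3.8052.
Means: xbar = 9.7500, ybar = -40.6250.
b0 = ybar - b1 * xbar = -40.6250 - -3.8052 * 9.7500 = -3.5245.

-3.5245


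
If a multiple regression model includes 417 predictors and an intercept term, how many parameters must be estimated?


Including the intercept, the model has 417 predictor coefficients + 1 intercept.
Total = 418.

418


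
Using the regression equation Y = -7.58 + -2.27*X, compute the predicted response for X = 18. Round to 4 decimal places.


Plug X = 18 into Y = -7.58 + -2.27*X:
Y = -7.58 + -40.8600 = -48.4400.

-48.4400


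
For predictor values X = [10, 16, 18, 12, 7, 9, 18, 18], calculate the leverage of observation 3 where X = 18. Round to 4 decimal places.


n = 8, xbar = 13.5000.
SXX = sum((xi - xbar)^2) = 144.0000.
h = 1/8 + (18 - 13.5000)^2 / 144.0000 = 0.2656.

0.2656


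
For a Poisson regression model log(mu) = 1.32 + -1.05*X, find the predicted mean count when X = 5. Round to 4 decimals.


Compute eta = 1.32 + -1.05 * 5 = -3.9300.
Apply inverse link: mu = e^-3.9300 = 0.0196.

0.0196


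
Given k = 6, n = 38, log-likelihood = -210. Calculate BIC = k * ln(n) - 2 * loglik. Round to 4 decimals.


ln(38) = 3.637586.
k * ln(n) = 6 * 3.637586 = 21.825516.
-2L = 420.
BIC = 21.825516 + 420 = 441.825516, which rounds to 441.8255.

441.8255


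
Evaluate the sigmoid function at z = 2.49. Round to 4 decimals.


Compute exp(-2.4900) = 0.0829.
Sigmoid = 1 / (1 + 0.0829) = 1 / 1.0829 = 0.9234.

0.9234


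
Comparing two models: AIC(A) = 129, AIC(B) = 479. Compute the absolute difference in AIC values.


|AIC_A - AIC_B| = |129 - 479| = 350.
Model A is preferred (lower AIC).

350


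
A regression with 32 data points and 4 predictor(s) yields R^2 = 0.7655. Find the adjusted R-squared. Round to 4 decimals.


Using the formula:
(1 - 0.7655) = 0.2345.
Multiply by 31/27: 0.2345 * 31 = 7.2695, then 7.2695 / 27 = 0.2692.
Adj R^2 = 1 - 0.2692 = 0.7308.

0.7308


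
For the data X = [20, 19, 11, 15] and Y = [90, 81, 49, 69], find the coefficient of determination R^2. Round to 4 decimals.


The fitted line is Y = 2.8473 + 4.2709*X.
SSres = 17.0246, SStot = 942.7500.
R^2 = 1 - SSres/SStot = 0.9819.

0.9819


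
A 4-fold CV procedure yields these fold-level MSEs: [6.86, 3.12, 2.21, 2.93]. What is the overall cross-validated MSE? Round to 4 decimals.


Sum of fold MSEs = 15.1200.
Average = 15.1200 / 4 = 3.7800.

3.7800


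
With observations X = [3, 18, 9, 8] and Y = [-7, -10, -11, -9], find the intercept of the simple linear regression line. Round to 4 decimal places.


Compute b1 = -0.1752 from the OLS formula.
With xbar = 9.5000 and ybar = -9.2500, the intercept is:
b0 = -9.2500 - -0.1752 * 9.5000 = -7.5855.

-7.5855


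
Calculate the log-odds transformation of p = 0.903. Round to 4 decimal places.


The odds are p/(1-p) = 0.903 / 0.097 = 9.3093.
logit(p) = ln(9.3093) = 2.2310.

2.2310


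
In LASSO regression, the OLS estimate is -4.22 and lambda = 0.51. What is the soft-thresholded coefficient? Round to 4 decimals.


|beta_OLS| = 4.22.
lambda = 0.51.
Since |beta| > lambda, coefficient = sign(beta)*(|beta| - lambda) = -3.7100.
Result = -3.7100.

-3.7100


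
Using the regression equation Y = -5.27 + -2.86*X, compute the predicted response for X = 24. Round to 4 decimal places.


Substitute X = 24 into the equation:
Y = -5.27 + -2.86 * 24 = -5.27 + -68.6400 = -73.9100.

-73.9100


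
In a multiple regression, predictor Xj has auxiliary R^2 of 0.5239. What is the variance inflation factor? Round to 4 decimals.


VIF = 1 / (1 - 0.5239).
= 1 / 0.4761 = 2.1004.

2.1004


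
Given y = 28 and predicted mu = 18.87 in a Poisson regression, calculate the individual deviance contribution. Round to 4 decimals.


y/mu = 28/18.87 = 1.483837 (approx.), and ln(28/18.87) = 0.394631.
y * ln(y/mu) = 28 * 0.394631 = 11.049668.
y - mu = 9.13.
D = 2 * (11.049668 - 9.13) = 3.839336, which rounds to 3.8393.

3.8393


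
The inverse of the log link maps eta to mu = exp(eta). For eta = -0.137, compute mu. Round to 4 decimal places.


mu = exp(eta) = exp(-0.137).
= 0.8720.

0.8720


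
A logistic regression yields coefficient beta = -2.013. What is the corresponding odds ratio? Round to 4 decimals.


The odds ratio is computed as:
OR = e^(-2.013) = 0.1336.

0.1336


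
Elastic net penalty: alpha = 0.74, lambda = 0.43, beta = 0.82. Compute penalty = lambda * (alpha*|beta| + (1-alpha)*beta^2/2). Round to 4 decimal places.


L1 component = 0.74 * |0.82| = 0.6068.
L2 component = 0.26 * 0.82^2 / 2 = 0.0874.
Penalty = 0.43 * (0.6068 + 0.0874) = 0.43 * 0.6942 = 0.2985.

0.2985


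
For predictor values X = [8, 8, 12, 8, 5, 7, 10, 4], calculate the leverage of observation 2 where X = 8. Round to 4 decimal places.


Mean of X: xbar = 7.7500.
SXX = 45.5000.
For X = 8: h = 1/8 + (8 - 7.7500)^2/45.5000 = 0.1264.

0.1264


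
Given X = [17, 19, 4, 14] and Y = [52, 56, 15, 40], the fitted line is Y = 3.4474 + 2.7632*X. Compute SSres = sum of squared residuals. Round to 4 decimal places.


Predicted values from Y = 3.4474 + 2.7632*X.
Residuals: [1.5782, 0.0518, 0.4998, -2.1322].
SSres = 7.2895.

7.2895


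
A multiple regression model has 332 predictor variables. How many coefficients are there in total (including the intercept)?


Each predictor gets one coefficient, plus one intercept.
Total parameters = 332 + 1 = 333.

333


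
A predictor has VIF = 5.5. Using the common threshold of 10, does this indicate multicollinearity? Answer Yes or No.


Compare VIF = 5.5 to the threshold of 10.
5.5 < 10, so the answer is No.

No


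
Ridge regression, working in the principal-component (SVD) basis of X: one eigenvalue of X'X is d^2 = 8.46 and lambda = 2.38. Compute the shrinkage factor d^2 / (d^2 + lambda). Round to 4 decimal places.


Compute the denominator: 8.46 + 2.38 = 10.8400.
Shrinkage factor = 8.46 / 10.8400 = 0.7804.

0.7804


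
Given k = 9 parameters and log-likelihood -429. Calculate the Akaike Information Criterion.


Compute:
2k = 2*9 = 18.
-2*loglik = -2*(-429) = 858.
AIC = 18 + 858 = 876.

876


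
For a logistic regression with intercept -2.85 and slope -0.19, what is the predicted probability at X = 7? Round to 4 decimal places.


Linear predictor: z = -2.85 + -0.19 * 7 = -4.1800.
P = 1/(1 + exp(4.1800)) = 1/(1 + 65.3659) = 0.0151.

0.0151


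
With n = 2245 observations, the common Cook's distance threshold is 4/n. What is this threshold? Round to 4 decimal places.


Using the rule of thumb:
Threshold = 4 / 2245 = 0.0018.

0.0018


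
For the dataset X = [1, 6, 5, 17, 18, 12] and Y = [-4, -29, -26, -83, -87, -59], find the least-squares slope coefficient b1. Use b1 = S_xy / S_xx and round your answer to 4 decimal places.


The sample means are xbar = 9.8333 and ybar = -48.0000.
Compute S_xx = 238.8333 and S_xy = -1161.0000.
Slope b1 = S_xy / S_xx = -1161.0000 / 238.8333 = -4.8611.

-4.8611


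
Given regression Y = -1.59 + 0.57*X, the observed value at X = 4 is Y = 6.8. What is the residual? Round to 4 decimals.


Predicted = -1.59 + 0.57 * 4 = 0.6900.
Residual = 6.8 - 0.6900 = 6.1100.

6.1100


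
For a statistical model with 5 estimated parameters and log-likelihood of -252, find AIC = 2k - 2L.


Compute:
2k = 2*5 = 10.
-2*loglik = -2*(-252) = 504.
AIC = 10 + 504 = 514.

514


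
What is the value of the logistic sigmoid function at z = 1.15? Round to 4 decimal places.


exp(-1.1500) = 0.3166.
1 + exp(-z) = 1.3166.
sigmoid = 1/1.3166 = 0.7595.

0.7595


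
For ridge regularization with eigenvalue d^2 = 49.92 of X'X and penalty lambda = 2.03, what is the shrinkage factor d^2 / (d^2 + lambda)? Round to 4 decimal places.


Denominator = d^2 + lambda = 49.92 + 2.03 = 51.9500.
Shrinkage = 49.92 / 51.9500 = 0.9609.

0.9609


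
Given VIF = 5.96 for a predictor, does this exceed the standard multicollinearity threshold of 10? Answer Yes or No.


Compare VIF = 5.96 to the threshold of 10.
5.96 < 10, so the answer is No.

No


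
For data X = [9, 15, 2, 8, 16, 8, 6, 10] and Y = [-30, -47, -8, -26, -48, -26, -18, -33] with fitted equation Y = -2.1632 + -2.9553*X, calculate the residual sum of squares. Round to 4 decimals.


Compute predicted values, then residuals = yi - yhat_i.
Residuals: [-1.2391, -0.5073, 0.0738, -0.1944, 1.4480, -0.1944, 1.8950, -1.2838].
SSres = sum(residual^2) = 9.2096.

9.2096


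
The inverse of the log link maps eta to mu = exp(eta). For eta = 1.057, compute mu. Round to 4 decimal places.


The inverse log link gives:
mu = exp(1.057) = 2.8777.

2.8777


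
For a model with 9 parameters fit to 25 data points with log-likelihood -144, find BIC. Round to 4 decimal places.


Compute k*ln(n) = 9*ln(25) = 9*3.218876 = 28.969884.
Then -2*loglik = 288.
BIC = 28.969884 + 288 = 316.969884, which rounds to 316.9699.

316.9699


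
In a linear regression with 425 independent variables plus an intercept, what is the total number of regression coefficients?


Including the intercept, the model has 425 predictor coefficients + 1 intercept.
Total = 426.

426


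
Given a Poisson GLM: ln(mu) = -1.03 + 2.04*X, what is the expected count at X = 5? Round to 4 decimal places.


Compute eta = -1.03 + 2.04 * 5 = 9.1700.
Apply inverse link: mu = e^9.1700 = 9604.6247.

9604.6247


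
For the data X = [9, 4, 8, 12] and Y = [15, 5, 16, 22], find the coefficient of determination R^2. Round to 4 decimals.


The fitted line is Y = -2.7557 + 2.0916*X.
SSres = 5.7252, SStot = 149.0000.
R^2 = 1 - SSres/SStot = 0.9616.

0.9616


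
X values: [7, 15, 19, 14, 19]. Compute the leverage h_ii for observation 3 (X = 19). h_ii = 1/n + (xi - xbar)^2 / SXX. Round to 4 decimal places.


n = 5, xbar = 14.8000.
SXX = sum((xi - xbar)^2) = 96.8000.
h = 1/5 + (19 - 14.8000)^2 / 96.8000 = 0.3822.

0.3822


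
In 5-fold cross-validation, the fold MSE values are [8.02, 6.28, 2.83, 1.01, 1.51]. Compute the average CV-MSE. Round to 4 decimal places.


Total MSE across folds = 19.6500.
CV-MSE = 19.6500/5 = 3.9300.

3.9300


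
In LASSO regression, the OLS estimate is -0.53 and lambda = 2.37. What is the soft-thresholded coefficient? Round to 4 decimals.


Absolute value: |-0.53| = 0.53.
Compare to lambda = 2.37.
Since |beta| <= lambda, the coefficient is set to 0.

0.0000


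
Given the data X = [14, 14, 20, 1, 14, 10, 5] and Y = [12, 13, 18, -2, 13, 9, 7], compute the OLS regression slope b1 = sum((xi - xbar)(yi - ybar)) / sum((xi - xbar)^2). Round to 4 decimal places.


Calculate xbar = 11.1429, ybar = 10.0000.
S_xx = 244.8571, S_xy = 235.0000.
Using b1 = S_xy / S_xx = 235.0000 / 244.8571, we get b1 = 0.9597.

0.9597


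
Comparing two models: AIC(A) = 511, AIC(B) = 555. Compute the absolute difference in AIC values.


Compute |511 - 555| = 44.
Model A has the smaller AIC.

44


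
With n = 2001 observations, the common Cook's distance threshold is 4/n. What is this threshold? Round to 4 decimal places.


The threshold is 4/n.
4/2001 = 0.0020.

0.0020


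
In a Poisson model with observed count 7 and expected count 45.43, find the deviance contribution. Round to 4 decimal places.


y/mu = 7/45.43 = 0.154083 (approx.), and ln(7/45.43) = -1.870263.
y * ln(y/mu) = 7 * -1.870263 = -13.091841.
y - mu = -38.43.
D = 2 * (-13.091841 - -38.43) = 50.676318, which rounds to 50.6763.

50.6763


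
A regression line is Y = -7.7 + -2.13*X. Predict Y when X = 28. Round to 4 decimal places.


Plug X = 28 into Y = -7.7 + -2.13*X:
Y = -7.7 + -59.6400 = -67.3400.

-67.3400


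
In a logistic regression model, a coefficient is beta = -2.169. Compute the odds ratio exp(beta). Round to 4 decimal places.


exp(-2.169) = 0.1143.
So the odds ratio is 0.1143.

0.1143


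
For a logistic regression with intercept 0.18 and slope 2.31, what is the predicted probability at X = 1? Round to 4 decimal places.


Linear predictor: z = 0.18 + 2.31 * 1 = 2.4900.
P = 1/(1 + exp(-2.4900)) = 1/(1 + 0.0829) = 0.9234.

0.9234


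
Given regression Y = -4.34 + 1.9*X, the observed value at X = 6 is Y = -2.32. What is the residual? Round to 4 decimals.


Compute yhat = -4.34 + (1.9)(6) = 7.0600.
Residual = actual - predicted = -2.32 - 7.0600 = -9.3800.

-9.3800


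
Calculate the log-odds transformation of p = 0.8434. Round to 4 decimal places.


1 - p = 0.1566.
p/(1-p) = 5.3857.
logit = ln(5.3857) = 1.6837.

1.6837


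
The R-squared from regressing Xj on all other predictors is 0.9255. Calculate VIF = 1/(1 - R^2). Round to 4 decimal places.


Denominator: 1 - 0.9255 = 0.0745.
VIF = 1 / 0.0745 = 13.4228.

13.4228


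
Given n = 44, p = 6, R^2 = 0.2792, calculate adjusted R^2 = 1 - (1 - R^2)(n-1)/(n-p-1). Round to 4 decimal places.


Plug in: Adj R^2 = 1 - (1 - 0.2792) * 43/37.
= 1 - 0.7208 * 43/37
= 1 - 30.9944 / 37
= 1 - 0.8377 = 0.1623.

0.1623


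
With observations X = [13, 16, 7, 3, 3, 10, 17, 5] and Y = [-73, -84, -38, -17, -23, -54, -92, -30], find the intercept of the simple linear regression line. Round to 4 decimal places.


The slope is b1 = -5.1072.
Sample means are xbar = 9.2500 and ybar = -51.3750.
Intercept: b0 = -51.3750 - (-5.1072)(9.2500) = -4.1332.

-4.1332


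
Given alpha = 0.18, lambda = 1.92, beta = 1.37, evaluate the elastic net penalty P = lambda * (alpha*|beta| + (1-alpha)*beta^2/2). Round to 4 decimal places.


L1 component = 0.18 * |1.37| = 0.2466.
L2 component = 0.82 * 1.37^2 / 2 = 0.7695.
Penalty = 1.92 * (0.2466 + 0.7695) = 1.92 * 1.0161 = 1.9510.

1.9510


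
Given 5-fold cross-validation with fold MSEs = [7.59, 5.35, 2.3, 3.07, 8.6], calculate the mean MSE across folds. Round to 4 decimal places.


Add all fold MSEs: 26.9100.
Divide by k = 5: 26.9100/5 = 5.3820.

5.3820


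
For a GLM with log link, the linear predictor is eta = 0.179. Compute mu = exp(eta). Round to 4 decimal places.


Apply the inverse link:
mu = e^0.179 = 1.1960.

1.1960


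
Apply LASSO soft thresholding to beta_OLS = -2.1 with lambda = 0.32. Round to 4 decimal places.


|beta_OLS| = 2.1.
lambda = 0.32.
Since |beta| > lambda, coefficient = sign(beta)*(|beta| - lambda) = -1.7800.
Result = -1.7800.

-1.7800


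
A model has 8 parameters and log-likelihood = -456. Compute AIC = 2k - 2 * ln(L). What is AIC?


AIC = 2k - 2*loglik = 2(8) - 2(-456).
= 16 + 912 = 928.

928


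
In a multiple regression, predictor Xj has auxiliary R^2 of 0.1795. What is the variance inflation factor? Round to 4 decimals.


VIF = 1 / (1 - 0.1795).
= 1 / 0.8205 = 1.2188.

1.2188


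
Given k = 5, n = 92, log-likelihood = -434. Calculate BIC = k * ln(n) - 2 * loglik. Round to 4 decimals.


Compute k*ln(n) = 5*ln(92) = 5*4.521789 = 22.608945.
Then -2*loglik = 868.
BIC = 22.608945 + 868 = 890.608945, which rounds to 890.6089.

890.6089


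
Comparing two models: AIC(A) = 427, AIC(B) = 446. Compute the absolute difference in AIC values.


Compute |427 - 446| = 19.
Model A has the smaller AIC.

19


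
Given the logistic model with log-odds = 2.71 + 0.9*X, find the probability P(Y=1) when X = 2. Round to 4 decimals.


Compute z = 2.71 + (0.9)(2) = 4.5100.
exp(-z) = 0.0110.
P = 1/(1 + 0.0110) = 0.9891.

0.9891


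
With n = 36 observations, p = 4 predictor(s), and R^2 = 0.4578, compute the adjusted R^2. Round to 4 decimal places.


Plug in: Adj R^2 = 1 - (1 - 0.4578) * 35/31.
= 1 - 0.5422 * 35/31
= 1 - 18.9770 / 31
= 1 - 0.6122 = 0.3878.

0.3878


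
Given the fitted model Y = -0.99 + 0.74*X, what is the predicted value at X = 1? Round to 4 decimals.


Predicted value:
Y = -0.99 + (0.74)(1) = -0.99 + 0.7400 = -0.2500.

-0.2500


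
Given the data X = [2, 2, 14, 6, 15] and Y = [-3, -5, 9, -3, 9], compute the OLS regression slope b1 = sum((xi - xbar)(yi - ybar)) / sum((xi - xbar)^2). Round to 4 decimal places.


First compute the means: xbar = 7.8000, ybar = 1.4000.
Then S_xx = sum((xi - xbar)^2) = 160.8000.
S_xy = sum((xi - xbar)(yi - ybar)) = 172.4000.
b1 = S_xy / S_xx = 172.4000 / 160.8000 = 1.0721.

1.0721


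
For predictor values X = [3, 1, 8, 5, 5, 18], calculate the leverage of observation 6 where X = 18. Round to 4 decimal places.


Mean of X: xbar = 6.6667.
SXX = 181.3333.
For X = 18: h = 1/6 + (18 - 6.6667)^2/181.3333 = 0.8750.

0.8750


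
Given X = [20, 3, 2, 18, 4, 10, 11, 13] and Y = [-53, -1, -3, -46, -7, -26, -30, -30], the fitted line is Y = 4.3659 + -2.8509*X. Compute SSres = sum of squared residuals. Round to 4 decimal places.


For each point, residual = actual - predicted.
Residuals: [-0.3479, 3.1868, -1.6641, 0.9503, 0.0377, -1.8569, -3.0060, 2.6958].
Sum of squared residuals = 33.7019.

33.7019


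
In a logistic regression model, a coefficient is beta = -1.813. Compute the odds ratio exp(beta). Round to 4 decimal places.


Odds ratio = exp(beta) = exp(-1.813).
= 0.1632.

0.1632


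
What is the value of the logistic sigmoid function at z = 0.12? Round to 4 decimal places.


exp(-0.1200) = 0.8869.
1 + exp(-z) = 1.8869.
sigmoid = 1/1.8869 = 0.5300.

0.5300


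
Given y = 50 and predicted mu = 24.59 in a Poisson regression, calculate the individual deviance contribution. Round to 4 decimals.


First: ln(50/24.59) = 0.709683.
Then: 50 * 0.709683 = 35.484150.
y - mu = 50 - 24.59 = 25.41.
D = 2(35.484150 - 25.41) = 20.148300, which rounds to 20.1483.

20.1483


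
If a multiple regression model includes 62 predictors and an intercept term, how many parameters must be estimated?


Including the intercept, the model has 62 predictor coefficients + 1 intercept.
Total = 63.

63


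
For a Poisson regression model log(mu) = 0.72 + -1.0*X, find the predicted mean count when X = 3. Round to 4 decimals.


eta = 0.72 + -1.0 * 3 = -2.2800.
mu = exp(-2.2800) = 0.1023.

0.1023


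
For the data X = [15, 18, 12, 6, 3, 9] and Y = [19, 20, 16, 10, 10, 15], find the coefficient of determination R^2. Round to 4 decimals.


The fitted line is Y = 7.2000 + 0.7429*X.
SSres = 5.0857, SStot = 92.0000.
R^2 = 1 - SSres/SStot = 0.9447.

0.9447


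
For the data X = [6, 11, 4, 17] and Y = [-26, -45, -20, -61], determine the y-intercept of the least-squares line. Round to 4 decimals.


Compute b1 = -3.2079 from the OLS formula.
With xbar = 9.5000 and ybar = -38.0000, the intercept is:
b0 = -38.0000 - -3.2079 * 9.5000 = -7.5248.

-7.5248


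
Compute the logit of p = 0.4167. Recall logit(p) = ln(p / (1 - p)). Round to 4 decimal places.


1 - p = 0.5833.
p/(1-p) = 0.7144.
logit = ln(0.7144) = -0.3363.

-0.3363


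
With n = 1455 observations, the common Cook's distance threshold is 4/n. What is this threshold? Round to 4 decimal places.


Cook's distance cutoff = 4/n = 4/1455.
= 0.0027.

0.0027


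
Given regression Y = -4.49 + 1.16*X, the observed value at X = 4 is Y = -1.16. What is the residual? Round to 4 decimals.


Fitted value at X = 4 is yhat = -4.49 + 1.16*4 = 0.1500.
Residual = -1.16 - 0.1500 = -1.3100.

-1.3100


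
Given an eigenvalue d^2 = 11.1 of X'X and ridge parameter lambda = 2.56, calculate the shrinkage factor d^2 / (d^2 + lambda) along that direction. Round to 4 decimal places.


Compute the denominator: 11.1 + 2.56 = 13.6600.
Shrinkage factor = 11.1 / 13.6600 = 0.8126.

0.8126


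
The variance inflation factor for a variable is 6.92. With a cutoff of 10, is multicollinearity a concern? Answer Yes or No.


Compare VIF = 6.92 to the threshold of 10.
6.92 < 10, so the answer is No.

No


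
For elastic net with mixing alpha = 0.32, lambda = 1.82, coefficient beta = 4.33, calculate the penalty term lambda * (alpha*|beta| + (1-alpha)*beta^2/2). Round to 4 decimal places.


Compute:
L1 = 0.32 * 4.33 = 1.3856.
L2 = 0.68 * 4.33^2 / 2 = 6.3746.
Penalty = 1.82 * (1.3856 + 6.3746) = 14.1236.

14.1236


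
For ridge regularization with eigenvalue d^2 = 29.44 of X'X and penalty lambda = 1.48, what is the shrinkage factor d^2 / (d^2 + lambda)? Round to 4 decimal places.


Compute the denominator: 29.44 + 1.48 = 30.9200.
Shrinkage factor = 29.44 / 30.9200 = 0.9521.

0.9521


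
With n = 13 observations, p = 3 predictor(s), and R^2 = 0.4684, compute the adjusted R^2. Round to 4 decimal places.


Plug in: Adj R^2 = 1 - (1 - 0.4684) * 12/9.
= 1 - 0.5316 * 12/9
= 1 - 6.3792 / 9
= 1 - 0.7088 = 0.2912.

0.2912


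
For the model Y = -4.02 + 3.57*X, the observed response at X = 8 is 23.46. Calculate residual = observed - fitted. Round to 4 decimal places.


Compute yhat = -4.02 + (3.57)(8) = 24.5400.
Residual = actual - predicted = 23.46 - 24.5400 = -1.0800.

-1.0800


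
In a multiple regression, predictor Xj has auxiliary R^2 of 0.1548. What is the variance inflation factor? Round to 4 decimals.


Using VIF = 1/(1 - R^2_j):
1 - 0.1548 = 0.8452.
VIF = 1.1832.

1.1832


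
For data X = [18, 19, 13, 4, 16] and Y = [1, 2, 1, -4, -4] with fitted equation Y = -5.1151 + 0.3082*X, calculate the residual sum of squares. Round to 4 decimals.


Predicted values from Y = -5.1151 + 0.3082*X.
Residuals: [0.5675, 1.2593, 2.1085, -0.1177, -3.8161].
SSres = 20.9301.

20.9301


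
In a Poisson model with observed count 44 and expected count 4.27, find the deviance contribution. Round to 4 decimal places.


y/mu = 44/4.27 = 10.304450 (approx.), and ln(44/4.27) = 2.332576.
y * ln(y/mu) = 44 * 2.332576 = 102.633344.
y - mu = 39.73.
D = 2 * (102.633344 - 39.73) = 125.806688, which rounds to 125.8067.

125.8067


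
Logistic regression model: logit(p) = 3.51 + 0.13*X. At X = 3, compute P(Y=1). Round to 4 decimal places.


Linear predictor: z = 3.51 + 0.13 * 3 = 3.9000.
P = 1/(1 + exp(-3.9000)) = 1/(1 + 0.0202) = 0.9802.

0.9802


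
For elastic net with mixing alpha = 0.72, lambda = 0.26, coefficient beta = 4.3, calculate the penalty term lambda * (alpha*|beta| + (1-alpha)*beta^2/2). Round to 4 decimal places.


Compute:
L1 = 0.72 * 4.3 = 3.0960.
L2 = 0.28 * 4.3^2 / 2 = 2.5886.
Penalty = 0.26 * (3.0960 + 2.5886) = 1.4780.

1.4780


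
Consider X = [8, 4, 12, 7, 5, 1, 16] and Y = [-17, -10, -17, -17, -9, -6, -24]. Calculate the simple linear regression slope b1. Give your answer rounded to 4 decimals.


The sample means are xbar = 7.5714 and ybar = -14.2857.
Compute S_xx = 153.7143 and S_xy = -176.8571.
Slope b1 = S_xy / S_xx = -176.8571 / 153.7143 = -1.1506.

-1.1506


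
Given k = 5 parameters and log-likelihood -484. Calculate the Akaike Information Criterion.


AIC = 2*5 - 2*(-484).
= 10 + 968 = 978.

978


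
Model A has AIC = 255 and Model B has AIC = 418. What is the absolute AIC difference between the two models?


|AIC_A - AIC_B| = |255 - 418| = 163.
Model A is preferred (lower AIC).

163


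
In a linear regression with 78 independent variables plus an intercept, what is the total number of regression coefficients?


Total coefficients = number of predictors + 1 (for the intercept).
= 78 + 1 = 79.

79


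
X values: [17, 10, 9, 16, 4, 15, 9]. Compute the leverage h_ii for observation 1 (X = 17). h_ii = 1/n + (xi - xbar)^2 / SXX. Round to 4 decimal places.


n = 7, xbar = 11.4286.
SXX = sum((xi - xbar)^2) = 133.7143.
h = 1/7 + (17 - 11.4286)^2 / 133.7143 = 0.3750.

0.3750


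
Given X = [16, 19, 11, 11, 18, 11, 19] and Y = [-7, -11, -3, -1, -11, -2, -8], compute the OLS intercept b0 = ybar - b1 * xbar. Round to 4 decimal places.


Compute b1 = -1.0222 from the OLS formula.
With xbar = 15.0000 and ybar = -6.1429, the intercept is:
b0 = -6.1429 - -1.0222 * 15.0000 = 9.1905.

9.1905


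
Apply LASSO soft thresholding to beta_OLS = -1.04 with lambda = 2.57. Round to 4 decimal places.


|beta_OLS| = 1.04.
lambda = 2.57.
Since |beta| <= lambda, the coefficient is set to 0.
Result = 0.0000.

0.0000


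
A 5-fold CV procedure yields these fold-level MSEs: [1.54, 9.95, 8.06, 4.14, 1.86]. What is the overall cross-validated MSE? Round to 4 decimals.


Sum of fold MSEs = 25.5500.
Average = 25.5500 / 5 = 5.1100.

5.1100


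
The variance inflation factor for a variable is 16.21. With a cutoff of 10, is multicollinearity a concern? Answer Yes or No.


The threshold is 10.
VIF = 16.21 is >= 10.
Multicollinearity indication: Yes.

Yes


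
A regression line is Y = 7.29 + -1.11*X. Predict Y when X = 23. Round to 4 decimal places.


Substitute X = 23 into the equation:
Y = 7.29 + -1.11 * 23 = 7.29 + -25.5300 = -18.2400.

-18.2400


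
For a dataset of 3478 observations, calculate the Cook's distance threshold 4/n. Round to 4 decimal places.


Using the rule of thumb:
Threshold = 4 / 3478 = 0.0012.

0.0012


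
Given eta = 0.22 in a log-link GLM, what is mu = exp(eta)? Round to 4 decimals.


The inverse log link gives:
mu = exp(0.22) = 1.2461.

1.2461


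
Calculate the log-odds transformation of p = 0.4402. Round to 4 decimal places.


The odds are p/(1-p) = 0.4402 / 0.5598 = 0.7864.
logit(p) = ln(0.7864) = -0.2404.

-0.2404


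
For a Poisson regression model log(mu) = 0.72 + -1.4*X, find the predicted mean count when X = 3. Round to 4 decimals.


Linear predictor: eta = 0.72 + (-1.4)(3) = -3.4800.
Expected count: mu = exp(-3.4800) = 0.0308.

0.0308


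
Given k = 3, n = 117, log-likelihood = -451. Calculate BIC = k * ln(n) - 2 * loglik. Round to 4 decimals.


k * ln(n) = 3 * ln(117) = 3 * 4.762174 = 14.286522.
-2 * loglik = -2 * (-451) = 902.
BIC = 14.286522 + 902 = 916.286522, which rounds to 916.2865.

916.2865


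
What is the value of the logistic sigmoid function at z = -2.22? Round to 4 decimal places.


exp(2.2200) = 9.2073.
1 + exp(-z) = 10.2073.
sigmoid = 1/10.2073 = 0.0980.

0.0980


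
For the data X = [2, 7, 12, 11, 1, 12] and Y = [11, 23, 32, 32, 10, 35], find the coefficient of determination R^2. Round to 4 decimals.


After computing the OLS fit (b0=7.3094, b1=2.2032):
SSres = 5.6521, SStot = 614.8333.
R^2 = 1 - 5.6521/614.8333 = 0.9908.

0.9908


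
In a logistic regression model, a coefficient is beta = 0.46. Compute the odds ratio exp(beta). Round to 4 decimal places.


The odds ratio is computed as:
OR = e^(0.46) = 1.5841.

1.5841


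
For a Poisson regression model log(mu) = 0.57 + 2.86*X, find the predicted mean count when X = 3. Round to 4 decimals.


eta = 0.57 + 2.86 * 3 = 9.1500.
mu = exp(9.1500) = 9414.4404.

9414.4404


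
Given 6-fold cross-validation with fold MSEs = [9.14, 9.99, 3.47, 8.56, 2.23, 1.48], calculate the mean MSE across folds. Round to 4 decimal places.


Add all fold MSEs: 34.8700.
Divide by k = 6: 34.8700/6 = 5.8117.

5.8117


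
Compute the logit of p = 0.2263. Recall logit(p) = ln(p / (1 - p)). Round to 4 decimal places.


1 - p = 0.7737.
p/(1-p) = 0.2925.
logit = ln(0.2925) = -1.2293.

-1.2293


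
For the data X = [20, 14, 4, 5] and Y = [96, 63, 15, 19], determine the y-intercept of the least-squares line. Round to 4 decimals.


The slope is b1 = 5.0486.
Sample means are xbar = 10.7500 and ybar = 48.2500.
Intercept: b0 = 48.2500 - (5.0486)(10.7500) = -6.0229.

-6.0229


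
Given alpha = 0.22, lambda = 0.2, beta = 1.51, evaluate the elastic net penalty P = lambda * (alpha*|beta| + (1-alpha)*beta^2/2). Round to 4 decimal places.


alpha * |beta| = 0.22 * 1.51 = 0.3322.
(1-alpha) * beta^2/2 = 0.78 * 2.2801/2 = 0.8892.
Total = 0.2 * (0.3322 + 0.8892) = 0.2443.

0.2443


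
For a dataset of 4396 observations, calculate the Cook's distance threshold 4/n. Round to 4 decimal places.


The threshold is 4/n.
4/4396 = 0.0009.

0.0009


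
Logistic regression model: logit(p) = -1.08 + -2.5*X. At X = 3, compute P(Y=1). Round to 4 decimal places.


Compute z = -1.08 + (-2.5)(3) = -8.5800.
exp(-z) = 5324.1055.
P = 1/(1 + 5324.1055) = 0.0002.

0.0002


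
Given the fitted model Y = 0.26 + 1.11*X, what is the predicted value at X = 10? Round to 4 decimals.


Plug X = 10 into Y = 0.26 + 1.11*X:
Y = 0.26 + 11.1000 = 11.3600.

11.3600


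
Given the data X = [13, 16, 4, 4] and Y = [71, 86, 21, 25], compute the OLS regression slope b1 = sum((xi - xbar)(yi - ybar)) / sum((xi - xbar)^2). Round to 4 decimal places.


Calculate xbar = 9.2500, ybar = 50.7500.
S_xx = 114.7500, S_xy = 605.2500.
Using b1 = S_xy / S_xx = 605.2500 / 114.7500, we get b1 = 5.2745.

5.2745


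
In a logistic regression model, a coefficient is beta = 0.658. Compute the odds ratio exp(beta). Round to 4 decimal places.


The odds ratio is computed as:
OR = e^(0.658) = 1.9309.

1.9309


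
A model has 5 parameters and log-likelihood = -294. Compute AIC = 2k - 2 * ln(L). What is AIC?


Compute:
2k = 2*5 = 10.
-2*loglik = -2*(-294) = 588.
AIC = 10 + 588 = 598.

598


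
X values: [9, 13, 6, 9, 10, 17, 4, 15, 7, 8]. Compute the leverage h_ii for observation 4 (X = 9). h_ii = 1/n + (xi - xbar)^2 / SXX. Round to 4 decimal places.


n = 10, xbar = 9.8000.
SXX = sum((xi - xbar)^2) = 149.6000.
h = 1/10 + (9 - 9.8000)^2 / 149.6000 = 0.1043.

0.1043


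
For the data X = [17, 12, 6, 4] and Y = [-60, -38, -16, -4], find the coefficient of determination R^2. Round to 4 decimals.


Fit the OLS line: b0 = 11.2220, b1 = -4.1766.
SSres = 7.7327.
SStot = 1835.0000.
R^2 = 1 - 7.7327/1835.0000 = 0.9958.

0.9958


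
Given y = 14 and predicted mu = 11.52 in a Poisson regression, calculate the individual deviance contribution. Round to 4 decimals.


y/mu = 14/11.52 = 1.215278 (approx.), and ln(14/11.52) = 0.194973.
y * ln(y/mu) = 14 * 0.194973 = 2.729622.
y - mu = 2.48.
D = 2 * (2.729622 - 2.48) = 0.499244, which rounds to 0.4992.

0.4992


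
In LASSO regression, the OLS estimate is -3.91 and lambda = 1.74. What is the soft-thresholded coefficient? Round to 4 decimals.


Absolute value: |-3.91| = 3.91.
Compare to lambda = 1.74.
Since |beta| > lambda, coefficient = sign(beta)*(|beta| - lambda) = -2.1700.

-2.1700


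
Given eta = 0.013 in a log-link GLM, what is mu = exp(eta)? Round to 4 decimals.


Apply the inverse link:
mu = e^0.013 = 1.0131.

1.0131


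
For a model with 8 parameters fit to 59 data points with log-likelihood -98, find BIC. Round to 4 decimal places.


Compute k*ln(n) = 8*ln(59) = 8*4.077537 = 32.620296.
Then -2*loglik = 196.
BIC = 32.620296 + 196 = 228.620296, which rounds to 228.6203.

228.6203


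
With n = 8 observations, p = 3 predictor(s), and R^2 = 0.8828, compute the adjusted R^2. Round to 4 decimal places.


Using the formula:
(1 - 0.8828) = 0.1172.
Multiply by 7/4: 0.1172 * 7 = 0.8204, then 0.8204 / 4 = 0.2051.
Adj R^2 = 1 - 0.2051 = 0.7949.

0.7949


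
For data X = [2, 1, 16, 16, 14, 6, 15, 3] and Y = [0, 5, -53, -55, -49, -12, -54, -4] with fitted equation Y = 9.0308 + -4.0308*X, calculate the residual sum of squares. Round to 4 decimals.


Compute predicted values, then residuals = yi - yhat_i.
Residuals: [-0.9692, 0.0000, 2.4620, 0.4620, -1.5996, 3.1540, -2.5688, -0.9384].
SSres = sum(residual^2) = 27.2000.

27.2000


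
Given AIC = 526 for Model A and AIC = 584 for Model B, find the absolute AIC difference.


|AIC_A - AIC_B| = |526 - 584| = 58.
Model A is preferred (lower AIC).

58


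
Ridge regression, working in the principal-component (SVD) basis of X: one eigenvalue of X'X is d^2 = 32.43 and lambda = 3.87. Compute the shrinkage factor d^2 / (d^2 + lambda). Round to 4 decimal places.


Compute the denominator: 32.43 + 3.87 = 36.3000.
Shrinkage factor = 32.43 / 36.3000 = 0.8934.

0.8934


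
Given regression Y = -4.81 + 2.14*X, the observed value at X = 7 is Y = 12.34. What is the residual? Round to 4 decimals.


Fitted value at X = 7 is yhat = -4.81 + 2.14*7 = 10.1700.
Residual = 12.34 - 10.1700 = 2.1700.

2.1700


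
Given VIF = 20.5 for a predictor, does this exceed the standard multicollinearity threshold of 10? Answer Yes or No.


Check: VIF = 20.5 vs threshold = 10.
Since 20.5 >= 10, the answer is Yes.

Yes


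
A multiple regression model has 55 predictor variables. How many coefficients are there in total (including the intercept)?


Each predictor gets one coefficient, plus one intercept.
Total parameters = 55 + 1 = 56.

56


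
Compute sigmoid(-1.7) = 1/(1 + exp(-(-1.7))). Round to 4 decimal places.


First, exp(1.7000) = 5.4739.
Then sigma(z) = 1/(1 + 5.4739) = 0.1545.

0.1545


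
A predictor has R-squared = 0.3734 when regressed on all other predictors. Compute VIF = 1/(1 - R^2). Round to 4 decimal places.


Using VIF = 1/(1 - R^2_j):
1 - 0.3734 = 0.6266.
VIF = 1.5959.

1.5959


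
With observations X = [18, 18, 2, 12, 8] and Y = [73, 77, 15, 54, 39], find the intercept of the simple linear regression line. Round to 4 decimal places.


The slope is b1 = 3.7244.
Sample means are xbar = 11.6000 and ybar = 51.6000.
Intercept: b0 = 51.6000 - (3.7244)(11.6000) = 8.3974.

8.3974


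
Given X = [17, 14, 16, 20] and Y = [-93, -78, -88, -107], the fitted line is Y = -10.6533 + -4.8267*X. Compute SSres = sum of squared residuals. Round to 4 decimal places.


Compute predicted values, then residuals = yi - yhat_i.
Residuals: [-0.2928, 0.2271, -0.1195, 0.1873].
SSres = sum(residual^2) = 0.1867.

0.1867


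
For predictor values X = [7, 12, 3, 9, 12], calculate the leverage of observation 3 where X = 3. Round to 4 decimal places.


Compute xbar = 8.6000 with n = 5 observations.
SXX = 57.2000.
Leverage = 1/5 + (3 - 8.6000)^2/57.2000 = 0.7483.

0.7483


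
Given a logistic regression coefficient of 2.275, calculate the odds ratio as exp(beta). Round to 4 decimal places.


exp(2.275) = 9.7279.
So the odds ratio is 9.7279.

9.7279


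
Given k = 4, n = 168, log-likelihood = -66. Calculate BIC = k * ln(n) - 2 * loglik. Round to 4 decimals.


Compute k*ln(n) = 4*ln(168) = 4*5.123964 = 20.495856.
Then -2*loglik = 132.
BIC = 20.495856 + 132 = 152.495856, which rounds to 152.4959.

152.4959


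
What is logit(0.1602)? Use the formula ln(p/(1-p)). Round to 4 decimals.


The odds are p/(1-p) = 0.1602 / 0.8398 = 0.1908.
logit(p) = ln(0.1908) = -1.6567.

-1.6567


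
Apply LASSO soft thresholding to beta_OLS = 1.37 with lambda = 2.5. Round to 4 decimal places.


Check: |1.37| = 1.37 vs lambda = 2.5.
Since |beta| <= lambda, the coefficient is set to 0.
Soft-thresholded coefficient = 0.0000.

0.0000


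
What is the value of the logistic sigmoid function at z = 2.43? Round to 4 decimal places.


First, exp(-2.4300) = 0.0880.
Then sigma(z) = 1/(1 + 0.0880) = 0.9191.

0.9191


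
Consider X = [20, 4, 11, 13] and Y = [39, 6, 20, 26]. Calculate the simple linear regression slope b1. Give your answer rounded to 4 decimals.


The sample means are xbar = 12.0000 and ybar = 22.7500.
Compute S_xx = 130.0000 and S_xy = 270.0000.
Slope b1 = S_xy / S_xx = 270.0000 / 130.0000 = 2.0769.

2.0769
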